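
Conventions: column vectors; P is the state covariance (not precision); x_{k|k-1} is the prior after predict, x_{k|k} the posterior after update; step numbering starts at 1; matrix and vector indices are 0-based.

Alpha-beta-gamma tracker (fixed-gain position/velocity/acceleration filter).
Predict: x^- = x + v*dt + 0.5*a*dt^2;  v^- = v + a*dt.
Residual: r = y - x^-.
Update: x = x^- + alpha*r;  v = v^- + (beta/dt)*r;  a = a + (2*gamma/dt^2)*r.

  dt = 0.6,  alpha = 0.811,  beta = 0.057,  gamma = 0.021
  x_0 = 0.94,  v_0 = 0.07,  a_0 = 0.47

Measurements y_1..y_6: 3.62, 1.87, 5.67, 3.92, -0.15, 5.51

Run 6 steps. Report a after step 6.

a_post = 0.3826

step 1: x_pred=1.0666  r=2.5534  x^+=3.1374  v^+=0.5946  a^+=0.7679
step 2: x_pred=3.6324  r=-1.7624  x^+=2.2031  v^+=0.8879  a^+=0.5623
step 3: x_pred=2.8370  r=2.8330  x^+=5.1346  v^+=1.4944  a^+=0.8928
step 4: x_pred=6.1919  r=-2.2719  x^+=4.3494  v^+=1.8142  a^+=0.6277
step 5: x_pred=5.5509  r=-5.7009  x^+=0.9275  v^+=1.6493  a^+=-0.0374
step 6: x_pred=1.9103  r=3.5997  x^+=4.8297  v^+=1.9688  a^+=0.3826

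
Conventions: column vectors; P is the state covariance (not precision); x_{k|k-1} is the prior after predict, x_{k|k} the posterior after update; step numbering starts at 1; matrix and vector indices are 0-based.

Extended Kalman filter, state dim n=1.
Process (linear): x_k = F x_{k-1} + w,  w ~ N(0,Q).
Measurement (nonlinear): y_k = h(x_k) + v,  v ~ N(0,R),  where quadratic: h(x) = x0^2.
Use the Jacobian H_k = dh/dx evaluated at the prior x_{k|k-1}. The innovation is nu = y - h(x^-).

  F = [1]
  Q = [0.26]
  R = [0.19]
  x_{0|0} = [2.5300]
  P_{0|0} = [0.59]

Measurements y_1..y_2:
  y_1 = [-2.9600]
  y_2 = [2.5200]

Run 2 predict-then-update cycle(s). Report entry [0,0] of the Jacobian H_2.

H_jac[0,0] = 1.3921

step 1: x^-=[2.5300]  P^-=[0.8500]  H_jac=[5.0600]  S=[21.9531]  K=[0.1959]  nu=[-9.3609]  x^+=[0.6960]  P^+=[0.0074]
step 2: x^-=[0.6960]  P^-=[0.2674]  H_jac=[1.3921]  S=[0.7081]  K=[0.5256]  nu=[2.0355]  x^+=[1.7659]  P^+=[0.0717]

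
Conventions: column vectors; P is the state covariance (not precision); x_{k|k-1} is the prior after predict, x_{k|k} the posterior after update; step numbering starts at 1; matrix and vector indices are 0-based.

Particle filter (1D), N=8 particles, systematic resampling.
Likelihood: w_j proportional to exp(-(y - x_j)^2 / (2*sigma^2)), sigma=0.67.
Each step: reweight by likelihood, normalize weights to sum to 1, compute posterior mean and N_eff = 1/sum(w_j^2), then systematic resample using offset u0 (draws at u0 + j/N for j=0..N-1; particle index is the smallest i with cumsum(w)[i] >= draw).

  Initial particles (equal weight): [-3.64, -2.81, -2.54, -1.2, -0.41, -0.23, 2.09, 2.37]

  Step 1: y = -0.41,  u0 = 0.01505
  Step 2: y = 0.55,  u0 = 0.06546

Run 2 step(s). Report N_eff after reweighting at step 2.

N_eff = 6.1146

step 1: w=[0.0000, 0.0007, 0.0026, 0.2018, 0.4044, 0.3901, 0.0004, 0.0001]  mean=-0.5051  Neff=2.8055  idx=[3, 3, 4, 4, 4, 5, 5, 5]
step 2: w=[0.0124, 0.0124, 0.1345, 0.1345, 0.1345, 0.1906, 0.1906, 0.1906]  mean=-0.3266  Neff=6.1146  idx=[2, 3, 4, 5, 5, 6, 7, 7]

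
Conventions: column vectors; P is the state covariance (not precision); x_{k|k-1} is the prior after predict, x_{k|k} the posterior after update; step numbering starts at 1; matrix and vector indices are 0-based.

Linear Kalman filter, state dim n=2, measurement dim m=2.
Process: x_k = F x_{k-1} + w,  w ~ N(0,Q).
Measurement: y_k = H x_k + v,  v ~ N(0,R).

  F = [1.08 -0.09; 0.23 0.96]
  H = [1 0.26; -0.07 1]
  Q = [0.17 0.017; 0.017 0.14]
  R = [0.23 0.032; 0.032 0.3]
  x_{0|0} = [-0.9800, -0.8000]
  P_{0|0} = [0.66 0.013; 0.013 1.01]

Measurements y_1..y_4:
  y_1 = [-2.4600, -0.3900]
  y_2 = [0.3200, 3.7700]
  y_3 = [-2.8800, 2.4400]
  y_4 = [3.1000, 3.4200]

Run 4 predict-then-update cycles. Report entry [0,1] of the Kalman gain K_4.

K[0,1] = -0.0967

step 1: x^-=[-0.9864, -0.9934]  P^-=[0.9455 0.1069; 0.1069 1.1115]  S=[1.3062 0.3597; 0.3597 1.4011]  K=[0.7932 -0.1746; 0.0926 0.7641]  nu=[-1.2153, 0.5344]  x^+=[-2.0437, -0.6976]  P^+=[0.1806 -0.0144; -0.0144 0.2312]
step 2: x^-=[-2.1444, -1.1398]  P^-=[0.3853 0.0273; 0.0273 0.3563]  S=[0.6536 0.1245; 0.1245 0.6544]  K=[0.6228 -0.1180; 0.0834 0.5257]  nu=[2.7607, 4.7597]  x^+=[-0.9864, 1.5926]  P^+=[0.1409 -0.0056; -0.0056 0.1600]
step 3: x^-=[-1.2087, 1.3020]  P^-=[0.3368 0.0325; 0.0325 0.2924]  S=[0.6034 0.1164; 0.1164 0.5895]  K=[0.5917 -0.1017; 0.0883 0.4747]  nu=[-2.0099, 1.0534]  x^+=[-2.5050, 1.6246]  P^+=[0.1334 -0.0022; -0.0022 0.1451]
step 4: x^-=[-2.8516, 0.9835]  P^-=[0.3272 0.0353; 0.0353 0.2798]  S=[0.5945 0.1165; 0.1165 0.5765]  K=[0.5848 -0.0967; 0.0911 0.4627]  nu=[5.6959, 2.2369]  x^+=[0.2632, 2.5374]  P^+=[0.1317 -0.0011; -0.0011 0.1416]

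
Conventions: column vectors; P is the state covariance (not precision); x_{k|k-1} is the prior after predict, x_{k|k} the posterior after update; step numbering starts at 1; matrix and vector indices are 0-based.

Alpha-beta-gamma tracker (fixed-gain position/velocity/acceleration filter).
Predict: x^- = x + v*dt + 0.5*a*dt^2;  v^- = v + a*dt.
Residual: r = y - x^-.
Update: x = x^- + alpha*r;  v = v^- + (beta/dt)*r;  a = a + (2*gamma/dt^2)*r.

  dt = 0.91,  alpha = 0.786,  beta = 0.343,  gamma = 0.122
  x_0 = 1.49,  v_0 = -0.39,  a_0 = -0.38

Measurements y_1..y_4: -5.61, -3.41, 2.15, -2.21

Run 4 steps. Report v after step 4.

v_post = 0.3530

step 1: x_pred=0.9778  r=-6.5878  x^+=-4.2002  v^+=-3.2189  a^+=-2.3211
step 2: x_pred=-8.0904  r=4.6804  x^+=-4.4116  v^+=-3.5669  a^+=-0.9420
step 3: x_pred=-8.0475  r=10.1975  x^+=-0.0323  v^+=-0.5804  a^+=2.0627
step 4: x_pred=0.2936  r=-2.5036  x^+=-1.6742  v^+=0.3530  a^+=1.3250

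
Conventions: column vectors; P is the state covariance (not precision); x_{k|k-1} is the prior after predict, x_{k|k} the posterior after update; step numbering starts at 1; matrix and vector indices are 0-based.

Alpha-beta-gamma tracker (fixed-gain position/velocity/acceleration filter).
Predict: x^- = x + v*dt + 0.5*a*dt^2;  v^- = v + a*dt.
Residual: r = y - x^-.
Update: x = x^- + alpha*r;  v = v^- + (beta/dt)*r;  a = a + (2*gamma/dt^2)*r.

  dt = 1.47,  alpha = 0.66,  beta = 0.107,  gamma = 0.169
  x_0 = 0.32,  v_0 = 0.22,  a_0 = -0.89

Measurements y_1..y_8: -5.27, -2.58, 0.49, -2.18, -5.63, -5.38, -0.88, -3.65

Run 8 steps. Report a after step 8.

a_post = -0.6179

step 1: x_pred=-0.3182  r=-4.9518  x^+=-3.5864  v^+=-1.4487  a^+=-1.6645
step 2: x_pred=-7.5145  r=4.9345  x^+=-4.2577  v^+=-3.5364  a^+=-0.8927
step 3: x_pred=-10.4208  r=10.9108  x^+=-3.2197  v^+=-4.0545  a^+=0.8139
step 4: x_pred=-8.3004  r=6.1204  x^+=-4.2609  v^+=-2.4126  a^+=1.7713
step 5: x_pred=-5.8937  r=0.2637  x^+=-5.7196  v^+=0.2104  a^+=1.8125
step 6: x_pred=-3.4521  r=-1.9279  x^+=-4.7245  v^+=2.7344  a^+=1.5109
step 7: x_pred=0.9276  r=-1.8076  x^+=-0.2654  v^+=4.8239  a^+=1.2282
step 8: x_pred=8.1528  r=-11.8028  x^+=0.3629  v^+=5.7703  a^+=-0.6179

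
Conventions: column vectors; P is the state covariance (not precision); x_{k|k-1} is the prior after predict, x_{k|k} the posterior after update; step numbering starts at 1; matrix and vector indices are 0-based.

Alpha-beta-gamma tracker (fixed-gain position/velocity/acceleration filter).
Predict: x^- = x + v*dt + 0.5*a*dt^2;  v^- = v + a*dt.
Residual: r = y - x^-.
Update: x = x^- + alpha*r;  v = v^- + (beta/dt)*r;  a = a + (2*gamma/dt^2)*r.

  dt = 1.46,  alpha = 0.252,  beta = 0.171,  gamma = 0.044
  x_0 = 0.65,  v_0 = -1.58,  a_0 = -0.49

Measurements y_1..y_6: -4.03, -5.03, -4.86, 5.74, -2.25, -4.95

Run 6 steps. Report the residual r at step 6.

step 1: x_pred=-2.1790  r=-1.8510  x^+=-2.6455  v^+=-2.5122  a^+=-0.5664
step 2: x_pred=-6.9170  r=1.8870  x^+=-6.4415  v^+=-3.1181  a^+=-0.4885
step 3: x_pred=-11.5146  r=6.6546  x^+=-9.8376  v^+=-3.0520  a^+=-0.2138
step 4: x_pred=-14.5214  r=20.2614  x^+=-9.4155  v^+=-0.9910  a^+=0.6227
step 5: x_pred=-10.1987  r=7.9487  x^+=-8.1957  v^+=0.8491  a^+=0.9508
step 6: x_pred=-5.9426  r=0.9926  x^+=-5.6925  v^+=2.3535  a^+=0.9918

resid = 0.9926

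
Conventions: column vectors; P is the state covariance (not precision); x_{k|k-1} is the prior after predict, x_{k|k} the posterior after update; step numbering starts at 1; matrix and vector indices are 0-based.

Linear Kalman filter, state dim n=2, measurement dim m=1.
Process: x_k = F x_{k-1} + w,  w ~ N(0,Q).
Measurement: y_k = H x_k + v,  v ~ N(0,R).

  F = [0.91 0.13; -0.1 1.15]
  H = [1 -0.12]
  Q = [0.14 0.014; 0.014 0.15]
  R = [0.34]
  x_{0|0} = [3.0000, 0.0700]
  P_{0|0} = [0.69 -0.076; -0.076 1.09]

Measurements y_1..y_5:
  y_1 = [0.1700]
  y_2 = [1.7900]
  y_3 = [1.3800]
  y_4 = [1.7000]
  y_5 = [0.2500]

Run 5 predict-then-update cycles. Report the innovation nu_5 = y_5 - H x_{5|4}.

innov = [-1.1437]

step 1: x^-=[2.7391, -0.2195]  P^-=[0.7118 0.0356; 0.0356 1.6159]  S=[1.0665]  K=[0.6634; -0.1484]  nu=[-2.5954]  x^+=[1.0173, 0.1657]  P^+=[0.2424 0.1406; 0.1406 1.5924]
step 2: x^-=[0.9473, 0.0888]  P^-=[0.4009 0.3753; 0.3753 2.2260]  S=[0.6829]  K=[0.5212; 0.1585]  nu=[0.8534]  x^+=[1.3920, 0.2241]  P^+=[0.2155 0.3189; 0.3189 2.2089]
step 3: x^-=[1.2959, 0.1185]  P^-=[0.4312 0.6543; 0.6543 3.0001]  S=[0.6574]  K=[0.5365; 0.4476]  nu=[0.0984]  x^+=[1.3486, 0.1625]  P^+=[0.2420 0.4964; 0.4964 2.8684]
step 4: x^-=[1.2484, 0.0520]  P^-=[0.5063 0.9338; 0.9338 3.8317]  S=[0.6774]  K=[0.5820; 0.6998]  nu=[0.4579]  x^+=[1.5149, 0.3724]  P^+=[0.2768 0.6579; 0.6579 3.4999]
step 5: x^-=[1.4269, 0.2768]  P^-=[0.5841 1.1920; 1.1920 4.6301]  S=[0.7047]  K=[0.6259; 0.9031]  nu=[-1.1437]  x^+=[0.7111, -0.7561]  P^+=[0.3080 0.7937; 0.7937 4.0554]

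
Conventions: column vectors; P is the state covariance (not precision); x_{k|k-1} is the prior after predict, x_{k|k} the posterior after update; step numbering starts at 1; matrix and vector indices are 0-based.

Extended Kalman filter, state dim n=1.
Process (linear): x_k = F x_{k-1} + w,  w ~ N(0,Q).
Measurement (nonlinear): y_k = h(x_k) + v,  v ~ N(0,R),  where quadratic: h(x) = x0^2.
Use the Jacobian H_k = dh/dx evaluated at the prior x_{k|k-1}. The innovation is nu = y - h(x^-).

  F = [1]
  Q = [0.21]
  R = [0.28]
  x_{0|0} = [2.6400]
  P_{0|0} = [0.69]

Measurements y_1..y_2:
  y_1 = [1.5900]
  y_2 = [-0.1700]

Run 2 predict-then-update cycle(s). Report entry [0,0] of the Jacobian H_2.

step 1: x^-=[2.6400]  P^-=[0.9000]  H_jac=[5.2800]  S=[25.3706]  K=[0.1873]  nu=[-5.3796]  x^+=[1.6324]  P^+=[0.0099]
step 2: x^-=[1.6324]  P^-=[0.2199]  H_jac=[3.2648]  S=[2.6242]  K=[0.2736]  nu=[-2.8347]  x^+=[0.8568]  P^+=[0.0235]

H_jac[0,0] = 3.2648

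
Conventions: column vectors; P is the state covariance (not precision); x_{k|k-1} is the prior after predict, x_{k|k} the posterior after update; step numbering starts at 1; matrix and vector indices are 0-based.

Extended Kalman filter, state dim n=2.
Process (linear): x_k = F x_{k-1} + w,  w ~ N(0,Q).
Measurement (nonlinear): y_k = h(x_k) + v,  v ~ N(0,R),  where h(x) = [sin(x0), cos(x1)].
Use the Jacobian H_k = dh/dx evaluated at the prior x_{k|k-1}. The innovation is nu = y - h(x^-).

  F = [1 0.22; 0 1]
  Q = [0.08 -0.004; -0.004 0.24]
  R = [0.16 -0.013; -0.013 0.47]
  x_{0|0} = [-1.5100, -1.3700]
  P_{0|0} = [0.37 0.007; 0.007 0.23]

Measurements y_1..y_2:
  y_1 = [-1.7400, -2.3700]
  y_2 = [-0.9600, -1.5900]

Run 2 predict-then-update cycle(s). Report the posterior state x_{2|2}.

step 1: x^-=[-1.8114, -1.3700]  P^-=[0.4642 0.0536; 0.0536 0.4700]  H_jac=[-0.2383 0.0000; 0.0000 0.9799]  S=[0.1864 -0.0255; -0.0255 0.9213]  K=[-0.5880 0.0407; -0.0001 0.4999]  nu=[-0.7688, -2.5694]  x^+=[-1.4640, -2.6544]  P^+=[0.3970 0.0273; 0.0273 0.2398]
step 2: x^-=[-2.0480, -2.6544]  P^-=[0.5007 0.0761; 0.0761 0.4798]  H_jac=[-0.4593 0.0000; 0.0000 0.4682]  S=[0.2656 -0.0294; -0.0294 0.5752]  K=[-0.8637 0.0178; -0.0889 0.3860]  nu=[-0.0717, -0.7064]  x^+=[-1.9986, -2.9207]  P^+=[0.3014 0.0419; 0.0419 0.3900]

x_post = [-1.9986, -2.9207]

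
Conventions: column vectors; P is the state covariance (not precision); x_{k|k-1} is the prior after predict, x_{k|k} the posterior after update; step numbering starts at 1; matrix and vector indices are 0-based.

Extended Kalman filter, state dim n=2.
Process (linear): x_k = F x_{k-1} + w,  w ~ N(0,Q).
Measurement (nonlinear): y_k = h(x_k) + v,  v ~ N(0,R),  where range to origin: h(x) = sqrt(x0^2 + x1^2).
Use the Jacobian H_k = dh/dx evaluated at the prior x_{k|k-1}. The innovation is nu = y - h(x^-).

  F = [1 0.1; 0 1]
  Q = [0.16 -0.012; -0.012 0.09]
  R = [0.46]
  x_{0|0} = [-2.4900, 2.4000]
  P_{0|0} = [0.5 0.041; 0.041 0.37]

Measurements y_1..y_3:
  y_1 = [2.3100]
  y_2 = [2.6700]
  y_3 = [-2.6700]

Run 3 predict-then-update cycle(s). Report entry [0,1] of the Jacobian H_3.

step 1: x^-=[-2.2500, 2.4000]  P^-=[0.6719 0.0660; 0.0660 0.4600]  H_jac=[-0.6839 0.7295]  S=[0.9533]  K=[-0.4316; 0.3047]  nu=[-0.9798]  x^+=[-1.8272, 2.1015]  P^+=[0.4944 0.1913; 0.1913 0.3715]
step 2: x^-=[-1.6170, 2.1015]  P^-=[0.6963 0.2165; 0.2165 0.4615]  H_jac=[-0.6098 0.7925]  S=[0.7996]  K=[-0.3165; 0.2923]  nu=[0.0184]  x^+=[-1.6228, 2.1069]  P^+=[0.6162 0.2905; 0.2905 0.3932]
step 3: x^-=[-1.4122, 2.1069]  P^-=[0.8383 0.3178; 0.3178 0.4832]  H_jac=[-0.5568 0.8307]  S=[0.7593]  K=[-0.2670; 0.2956]  nu=[-5.2063]  x^+=[-0.0220, 0.5680]  P^+=[0.7841 0.3777; 0.3777 0.4168]

H_jac[0,1] = 0.8307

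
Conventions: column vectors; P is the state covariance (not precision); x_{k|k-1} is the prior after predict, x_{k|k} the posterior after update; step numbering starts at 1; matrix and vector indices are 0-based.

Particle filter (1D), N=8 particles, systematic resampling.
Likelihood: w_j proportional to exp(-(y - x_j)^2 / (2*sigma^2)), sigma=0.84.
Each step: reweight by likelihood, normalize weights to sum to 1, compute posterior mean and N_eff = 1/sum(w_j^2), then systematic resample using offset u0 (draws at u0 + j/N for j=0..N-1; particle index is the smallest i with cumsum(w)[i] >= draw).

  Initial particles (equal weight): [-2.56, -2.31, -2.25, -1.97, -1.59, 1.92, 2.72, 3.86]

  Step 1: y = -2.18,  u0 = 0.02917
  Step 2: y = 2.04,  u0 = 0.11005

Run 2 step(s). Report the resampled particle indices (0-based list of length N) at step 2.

step 1: w=[0.1946, 0.2130, 0.2149, 0.2090, 0.1685, 0.0000, 0.0000, 0.0000]  mean=-2.1534  Neff=4.9629  idx=[0, 0, 1, 1, 2, 3, 3, 4]
step 2: w=[0.0026, 0.0026, 0.0129, 0.0129, 0.0186, 0.0967, 0.0967, 0.7568]  mean=-1.6995  Neff=1.6887  idx=[5, 6, 7, 7, 7, 7, 7, 7]

resampled_idx = [5, 6, 7, 7, 7, 7, 7, 7]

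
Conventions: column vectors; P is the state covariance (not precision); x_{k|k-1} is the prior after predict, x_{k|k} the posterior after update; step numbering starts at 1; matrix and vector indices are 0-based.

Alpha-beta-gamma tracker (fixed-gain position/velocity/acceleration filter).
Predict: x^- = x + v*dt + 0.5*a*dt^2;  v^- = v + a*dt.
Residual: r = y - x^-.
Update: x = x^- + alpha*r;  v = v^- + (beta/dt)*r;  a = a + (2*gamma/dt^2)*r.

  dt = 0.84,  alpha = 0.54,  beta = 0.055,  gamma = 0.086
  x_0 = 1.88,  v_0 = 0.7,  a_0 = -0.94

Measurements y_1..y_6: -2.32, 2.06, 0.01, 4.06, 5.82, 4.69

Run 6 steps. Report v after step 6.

step 1: x_pred=2.1364  r=-4.4564  x^+=-0.2701  v^+=-0.3814  a^+=-2.0263
step 2: x_pred=-1.3053  r=3.3653  x^+=0.5120  v^+=-1.8631  a^+=-1.2060
step 3: x_pred=-1.4785  r=1.4885  x^+=-0.6747  v^+=-2.7787  a^+=-0.8431
step 4: x_pred=-3.3063  r=7.3663  x^+=0.6715  v^+=-3.0046  a^+=0.9525
step 5: x_pred=-1.5163  r=7.3363  x^+=2.4453  v^+=-1.7241  a^+=2.7408
step 6: x_pred=1.9640  r=2.7260  x^+=3.4361  v^+=0.7567  a^+=3.4053

v_post = 0.7567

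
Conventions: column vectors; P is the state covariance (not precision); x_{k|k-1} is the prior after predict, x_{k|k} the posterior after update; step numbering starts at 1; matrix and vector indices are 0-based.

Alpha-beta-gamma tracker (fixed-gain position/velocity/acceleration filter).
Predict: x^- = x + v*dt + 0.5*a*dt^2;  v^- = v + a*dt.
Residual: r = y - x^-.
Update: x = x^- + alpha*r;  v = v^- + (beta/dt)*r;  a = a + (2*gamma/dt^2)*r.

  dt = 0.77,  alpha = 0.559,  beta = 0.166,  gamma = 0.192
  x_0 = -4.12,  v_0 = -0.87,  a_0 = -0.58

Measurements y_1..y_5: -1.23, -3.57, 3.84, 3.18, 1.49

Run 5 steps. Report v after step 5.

step 1: x_pred=-4.9618  r=3.7318  x^+=-2.8757  v^+=-0.5121  a^+=1.8370
step 2: x_pred=-2.7255  r=-0.8445  x^+=-3.1976  v^+=0.7203  a^+=1.2900
step 3: x_pred=-2.2605  r=6.1005  x^+=1.1497  v^+=3.0288  a^+=5.2411
step 4: x_pred=5.0356  r=-1.8556  x^+=3.9983  v^+=6.6644  a^+=4.0393
step 5: x_pred=10.3273  r=-8.8373  x^+=5.3873  v^+=7.8694  a^+=-1.6844

v_post = 7.8694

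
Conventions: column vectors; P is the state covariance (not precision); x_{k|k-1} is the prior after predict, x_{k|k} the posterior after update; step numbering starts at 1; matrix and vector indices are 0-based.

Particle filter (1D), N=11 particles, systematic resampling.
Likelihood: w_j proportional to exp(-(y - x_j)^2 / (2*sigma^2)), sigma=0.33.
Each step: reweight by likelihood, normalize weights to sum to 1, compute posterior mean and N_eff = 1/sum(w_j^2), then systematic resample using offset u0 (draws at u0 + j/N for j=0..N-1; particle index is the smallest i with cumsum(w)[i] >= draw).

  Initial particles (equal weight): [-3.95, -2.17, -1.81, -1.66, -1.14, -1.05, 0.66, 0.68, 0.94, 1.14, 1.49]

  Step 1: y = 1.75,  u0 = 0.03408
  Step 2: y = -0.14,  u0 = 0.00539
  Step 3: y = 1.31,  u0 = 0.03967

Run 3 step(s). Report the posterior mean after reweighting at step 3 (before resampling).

step 1: w=[0.0000, 0.0000, 0.0000, 0.0000, 0.0000, 0.0000, 0.0044, 0.0054, 0.0505, 0.1862, 0.7535]  mean=1.3891  Neff=1.6527  idx=[8, 9, 9, 10, 10, 10, 10, 10, 10, 10, 10]
step 2: w=[0.8081, 0.0925, 0.0925, 0.0009, 0.0009, 0.0009, 0.0009, 0.0009, 0.0009, 0.0009, 0.0009]  mean=0.9808  Neff=1.4924  idx=[0, 0, 0, 0, 0, 0, 0, 0, 0, 1, 2]
step 3: w=[0.0814, 0.0814, 0.0814, 0.0814, 0.0814, 0.0814, 0.0814, 0.0814, 0.0814, 0.1337, 0.1337]  mean=0.9935  Neff=10.4846  idx=[0, 1, 2, 3, 4, 6, 7, 8, 9, 9, 10]

post_mean = 0.9935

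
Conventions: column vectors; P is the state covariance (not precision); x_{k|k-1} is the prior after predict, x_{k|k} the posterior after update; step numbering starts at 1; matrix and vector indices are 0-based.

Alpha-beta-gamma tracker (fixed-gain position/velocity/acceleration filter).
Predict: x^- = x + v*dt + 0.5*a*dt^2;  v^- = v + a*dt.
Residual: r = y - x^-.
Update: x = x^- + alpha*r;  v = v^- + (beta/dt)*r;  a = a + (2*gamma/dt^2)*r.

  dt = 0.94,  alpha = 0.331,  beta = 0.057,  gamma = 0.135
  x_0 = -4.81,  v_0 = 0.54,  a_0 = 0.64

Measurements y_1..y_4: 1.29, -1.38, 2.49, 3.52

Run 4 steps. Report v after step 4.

v_post = 6.1548

step 1: x_pred=-4.0196  r=5.3096  x^+=-2.2622  v^+=1.4636  a^+=2.2625
step 2: x_pred=0.1132  r=-1.4932  x^+=-0.3811  v^+=3.4997  a^+=1.8062
step 3: x_pred=3.7067  r=-1.2167  x^+=3.3039  v^+=5.1238  a^+=1.4344
step 4: x_pred=8.7540  r=-5.2340  x^+=7.0216  v^+=6.1548  a^+=-0.1649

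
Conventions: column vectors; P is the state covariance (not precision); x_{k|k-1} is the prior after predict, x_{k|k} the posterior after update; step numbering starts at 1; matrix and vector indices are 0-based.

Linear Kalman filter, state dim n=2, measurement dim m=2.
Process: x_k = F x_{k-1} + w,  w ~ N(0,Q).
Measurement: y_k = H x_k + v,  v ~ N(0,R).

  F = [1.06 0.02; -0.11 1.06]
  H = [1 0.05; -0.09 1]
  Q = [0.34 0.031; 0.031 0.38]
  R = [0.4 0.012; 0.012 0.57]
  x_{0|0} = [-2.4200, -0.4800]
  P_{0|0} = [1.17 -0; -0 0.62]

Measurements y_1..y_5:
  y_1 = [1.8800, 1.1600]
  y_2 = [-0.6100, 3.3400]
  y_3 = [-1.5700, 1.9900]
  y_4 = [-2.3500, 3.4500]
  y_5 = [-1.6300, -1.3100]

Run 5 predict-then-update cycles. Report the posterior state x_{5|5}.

step 1: x^-=[-2.5748, -0.2426]  P^-=[1.6549 -0.0923; -0.0923 1.0908]  S=[2.0484 -0.1743; -0.1743 1.6908]  K=[0.8005 -0.0602; 0.0372 0.6539]  nu=[4.4669, 1.1709]  x^+=[0.9307, 0.6892]  P^+=[0.3193 0.0041; 0.0041 0.3735]
step 2: x^-=[1.0003, 0.6282]  P^-=[0.6991 0.0062; 0.0062 0.8026]  S=[1.1017 -0.0046; -0.0046 1.3771]  K=[0.6347 -0.0390; 0.0445 0.5825]  nu=[-1.6417, 2.8019]  x^+=[-0.1510, 2.1873]  P^+=[0.2530 0.0081; 0.0081 0.3333]
step 3: x^-=[-0.1164, 2.3352]  P^-=[0.6247 0.0177; 0.0177 0.7557]  S=[1.0284 0.0112; 0.0112 1.3276]  K=[0.6087 -0.0342; 0.0478 0.5676]  nu=[-1.5704, -0.3556]  x^+=[-1.0601, 2.0583]  P^+=[0.2426 0.0097; 0.0097 0.3250]
step 4: x^-=[-1.0826, 2.2984]  P^-=[0.6131 0.0204; 0.0204 0.7458]  S=[1.0170 0.0145; 0.0145 1.3171]  K=[0.6043 -0.0330; 0.0487 0.5643]  nu=[-1.3823, 1.0542]  x^+=[-1.9528, 2.8259]  P^+=[0.2408 0.0101; 0.0101 0.3232]
step 5: x^-=[-2.0134, 3.2103]  P^-=[0.6112 0.0211; 0.0211 0.7437]  S=[1.0151 0.0152; 0.0152 1.3148]  K=[0.6036 -0.0328; 0.0490 0.5636]  nu=[0.2229, -4.7015]  x^+=[-1.7249, 0.5715]  P^+=[0.2405 0.0102; 0.0102 0.3228]

x_post = [-1.7249, 0.5715]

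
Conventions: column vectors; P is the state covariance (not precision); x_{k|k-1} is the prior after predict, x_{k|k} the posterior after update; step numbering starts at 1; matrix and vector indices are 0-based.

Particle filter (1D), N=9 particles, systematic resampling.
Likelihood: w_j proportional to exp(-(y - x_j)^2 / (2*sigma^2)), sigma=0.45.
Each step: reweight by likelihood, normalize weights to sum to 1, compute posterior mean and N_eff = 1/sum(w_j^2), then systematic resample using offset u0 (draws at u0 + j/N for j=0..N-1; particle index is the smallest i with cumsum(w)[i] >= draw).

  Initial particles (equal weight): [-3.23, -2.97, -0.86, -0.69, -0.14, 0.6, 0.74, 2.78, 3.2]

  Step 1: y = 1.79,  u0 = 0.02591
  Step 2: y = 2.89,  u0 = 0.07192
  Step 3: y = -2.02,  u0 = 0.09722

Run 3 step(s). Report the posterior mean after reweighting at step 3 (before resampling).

step 1: w=[0.0000, 0.0000, 0.0000, 0.0000, 0.0005, 0.1575, 0.3416, 0.4621, 0.0384]  mean=1.7545  Neff=2.8054  idx=[5, 5, 6, 6, 6, 7, 7, 7, 7]
step 2: w=[0.0000, 0.0000, 0.0000, 0.0000, 0.0000, 0.2500, 0.2500, 0.2500, 0.2500]  mean=2.7800  Neff=4.0001  idx=[5, 5, 6, 6, 7, 7, 7, 8, 8]
step 3: w=[0.1111, 0.1111, 0.1111, 0.1111, 0.1111, 0.1111, 0.1111, 0.1111, 0.1111]  mean=2.7800  Neff=9.0000  idx=[0, 1, 2, 3, 4, 5, 6, 7, 8]

post_mean = 2.7800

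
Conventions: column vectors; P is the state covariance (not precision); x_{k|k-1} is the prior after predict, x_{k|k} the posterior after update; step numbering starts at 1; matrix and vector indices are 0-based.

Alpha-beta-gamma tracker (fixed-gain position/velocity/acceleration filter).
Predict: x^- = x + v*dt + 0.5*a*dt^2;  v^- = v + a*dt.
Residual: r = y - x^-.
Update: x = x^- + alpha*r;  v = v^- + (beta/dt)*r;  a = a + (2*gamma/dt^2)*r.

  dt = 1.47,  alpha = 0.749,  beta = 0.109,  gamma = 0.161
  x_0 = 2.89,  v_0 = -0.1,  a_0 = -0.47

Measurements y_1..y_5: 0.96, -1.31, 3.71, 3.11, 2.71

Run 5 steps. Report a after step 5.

step 1: x_pred=2.2352  r=-1.2752  x^+=1.2801  v^+=-0.8855  a^+=-0.6600
step 2: x_pred=-0.7347  r=-0.5753  x^+=-1.1656  v^+=-1.8983  a^+=-0.7458
step 3: x_pred=-4.7619  r=8.4719  x^+=1.5836  v^+=-2.3664  a^+=0.5167
step 4: x_pred=-1.3368  r=4.4468  x^+=1.9938  v^+=-1.2772  a^+=1.1793
step 5: x_pred=1.3906  r=1.3194  x^+=2.3788  v^+=0.5542  a^+=1.3759

a_post = 1.3759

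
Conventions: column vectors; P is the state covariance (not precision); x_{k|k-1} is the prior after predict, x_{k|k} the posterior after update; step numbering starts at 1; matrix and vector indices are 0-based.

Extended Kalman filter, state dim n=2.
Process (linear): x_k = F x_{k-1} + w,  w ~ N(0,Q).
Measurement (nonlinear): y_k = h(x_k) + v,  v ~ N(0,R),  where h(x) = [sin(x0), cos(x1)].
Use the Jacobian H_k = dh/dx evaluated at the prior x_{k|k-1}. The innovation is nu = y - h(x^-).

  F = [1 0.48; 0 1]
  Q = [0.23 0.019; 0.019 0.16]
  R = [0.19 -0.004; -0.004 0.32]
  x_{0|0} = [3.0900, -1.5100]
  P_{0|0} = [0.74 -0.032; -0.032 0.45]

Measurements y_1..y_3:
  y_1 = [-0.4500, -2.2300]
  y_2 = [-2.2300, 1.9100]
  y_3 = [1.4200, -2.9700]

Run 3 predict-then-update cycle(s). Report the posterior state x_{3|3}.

x_post = [1.6475, -3.6083]

step 1: x^-=[2.3652, -1.5100]  P^-=[1.0430 0.2030; 0.2030 0.6100]  H_jac=[-0.7134 0.0000; 0.0000 0.9982]  S=[0.7209 -0.1486; -0.1486 0.9277]  K=[-1.0209 0.0549; -0.0679 0.6454]  nu=[-1.1507, -2.2908]  x^+=[3.4141, -2.9104]  P^+=[0.2722 0.0217; 0.0217 0.2072]
step 2: x^-=[2.0172, -2.9104]  P^-=[0.5708 0.1402; 0.1402 0.3672]  H_jac=[-0.4317 0.0000; 0.0000 0.2292]  S=[0.2964 -0.0179; -0.0179 0.3393]  K=[-0.8283 0.0511; -0.1898 0.2380]  nu=[-3.1320, 2.8834]  x^+=[4.7586, -1.6296]  P^+=[0.3650 0.0857; 0.0857 0.3357]
step 3: x^-=[3.9764, -1.6296]  P^-=[0.7547 0.2659; 0.2659 0.4957]  H_jac=[-0.6713 0.0000; 0.0000 0.9983]  S=[0.5301 -0.1822; -0.1822 0.8140]  K=[-0.9139 0.1215; -0.1384 0.5769]  nu=[2.1612, -2.9112]  x^+=[1.6475, -3.6083]  P^+=[0.2594 0.0426; 0.0426 0.1855]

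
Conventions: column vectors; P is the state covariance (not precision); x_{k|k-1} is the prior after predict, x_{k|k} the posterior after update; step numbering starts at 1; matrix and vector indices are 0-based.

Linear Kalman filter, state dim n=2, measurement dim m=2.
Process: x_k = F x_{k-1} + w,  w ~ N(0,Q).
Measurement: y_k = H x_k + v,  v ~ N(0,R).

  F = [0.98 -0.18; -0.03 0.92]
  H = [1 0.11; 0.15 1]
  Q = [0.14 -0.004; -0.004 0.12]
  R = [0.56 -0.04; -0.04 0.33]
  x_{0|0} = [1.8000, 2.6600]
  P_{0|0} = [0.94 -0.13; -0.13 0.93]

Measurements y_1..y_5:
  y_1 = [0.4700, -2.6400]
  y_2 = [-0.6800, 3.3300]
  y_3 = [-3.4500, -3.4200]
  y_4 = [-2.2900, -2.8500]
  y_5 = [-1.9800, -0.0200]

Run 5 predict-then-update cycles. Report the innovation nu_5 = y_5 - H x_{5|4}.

step 1: x^-=[1.2852, 2.3932]  P^-=[1.1188 -0.3036; -0.3036 0.9152]  S=[1.6231 -0.0801; -0.0801 1.1793]  K=[0.6653 -0.0699; -0.0889 0.7314]  nu=[-1.0785, -5.2260]  x^+=[0.9332, -1.3332]  P^+=[0.3872 -0.1078; -0.1078 0.2611]
step 2: x^-=[1.1545, -1.2545]  P^-=[0.5584 -0.1564; -0.1564 0.3473]  S=[1.0882 -0.0770; -0.0770 0.6429]  K=[0.4935 -0.0538; -0.0736 0.4949]  nu=[-1.6965, 4.4113]  x^+=[0.0797, 1.0533]  P^+=[0.2874 -0.0806; -0.0806 0.1783]
step 3: x^-=[-0.1114, 0.9666]  P^-=[0.4502 -0.1151; -0.1151 0.2757]  S=[0.9882 -0.0591; -0.0591 0.5813]  K=[0.4406 -0.0370; -0.0595 0.4385]  nu=[-3.4449, -4.3699]  x^+=[-1.4674, -0.7444]  P^+=[0.2557 -0.0682; -0.0682 0.1573]
step 4: x^-=[-1.3041, -0.6408]  P^-=[0.4147 -0.0994; -0.0994 0.2571]  S=[0.9560 -0.0506; -0.0506 0.5666]  K=[0.4209 -0.0281; -0.0520 0.4228]  nu=[-0.9155, -2.0136]  x^+=[-1.6328, -1.4446]  P^+=[0.2437 -0.0627; -0.0627 0.1510]
step 5: x^-=[-1.3401, -1.2800]  P^-=[0.4011 -0.0930; -0.0930 0.2515]  S=[0.9437 -0.0467; -0.0467 0.5626]  K=[0.4130 -0.0241; -0.0485 0.4182]  nu=[-0.4991, 1.4610]  x^+=[-1.5814, -0.6448]  P^+=[0.2389 -0.0603; -0.0603 0.1490]

innov = [-0.4991, 1.4610]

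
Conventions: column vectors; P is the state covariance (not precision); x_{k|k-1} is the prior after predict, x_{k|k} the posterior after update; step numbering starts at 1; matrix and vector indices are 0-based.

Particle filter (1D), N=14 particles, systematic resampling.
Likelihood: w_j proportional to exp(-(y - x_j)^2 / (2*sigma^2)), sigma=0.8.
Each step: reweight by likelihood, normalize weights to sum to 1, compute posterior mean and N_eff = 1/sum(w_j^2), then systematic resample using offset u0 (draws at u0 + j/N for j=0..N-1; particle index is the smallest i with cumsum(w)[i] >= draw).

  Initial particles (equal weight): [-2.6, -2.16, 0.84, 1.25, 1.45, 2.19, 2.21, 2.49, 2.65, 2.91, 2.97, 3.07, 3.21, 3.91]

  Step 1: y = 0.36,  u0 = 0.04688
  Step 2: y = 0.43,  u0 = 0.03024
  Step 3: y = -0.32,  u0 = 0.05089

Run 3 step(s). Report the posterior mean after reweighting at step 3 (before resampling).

step 1: w=[0.0005, 0.0035, 0.4217, 0.2719, 0.1995, 0.0369, 0.0348, 0.0146, 0.0084, 0.0031, 0.0025, 0.0016, 0.0009, 0.0000]  mean=1.2151  Neff=3.3964  idx=[2, 2, 2, 2, 2, 2, 3, 3, 3, 3, 4, 4, 5, 7]
step 2: w=[0.1015, 0.1015, 0.1015, 0.1015, 0.1015, 0.1015, 0.0684, 0.0684, 0.0684, 0.0684, 0.0513, 0.0513, 0.0103, 0.0042]  mean=1.0357  Neff=11.6341  idx=[0, 1, 1, 2, 3, 3, 4, 5, 5, 6, 7, 9, 10, 11]
step 3: w=[0.0931, 0.0931, 0.0931, 0.0931, 0.0931, 0.0931, 0.0931, 0.0931, 0.0931, 0.0388, 0.0388, 0.0388, 0.0230, 0.0230]  mean=0.9158  Neff=11.9740  idx=[0, 1, 2, 2, 3, 4, 5, 5, 6, 7, 8, 8, 10, 13]

post_mean = 0.9158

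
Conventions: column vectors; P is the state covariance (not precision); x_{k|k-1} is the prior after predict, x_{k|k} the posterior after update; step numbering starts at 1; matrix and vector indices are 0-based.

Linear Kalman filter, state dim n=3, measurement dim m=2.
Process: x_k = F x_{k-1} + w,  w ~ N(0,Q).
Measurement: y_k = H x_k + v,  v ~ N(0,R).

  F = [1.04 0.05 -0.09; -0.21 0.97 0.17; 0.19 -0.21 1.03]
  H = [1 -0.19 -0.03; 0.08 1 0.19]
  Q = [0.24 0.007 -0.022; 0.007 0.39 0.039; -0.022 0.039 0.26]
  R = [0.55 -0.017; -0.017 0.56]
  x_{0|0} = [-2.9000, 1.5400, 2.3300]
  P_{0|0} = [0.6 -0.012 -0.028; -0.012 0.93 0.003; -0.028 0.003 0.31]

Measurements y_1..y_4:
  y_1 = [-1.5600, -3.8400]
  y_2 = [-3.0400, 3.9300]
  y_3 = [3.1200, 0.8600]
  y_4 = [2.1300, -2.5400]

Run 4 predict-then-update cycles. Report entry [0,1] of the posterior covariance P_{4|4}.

step 1: x^-=[-3.1487, 2.4989, 1.5255]  P^-=[0.8978 -0.1014 0.0313; -0.1014 1.3083 -0.1148; 0.0313 -0.1148 0.6403]  S=[1.5309 -0.2838; -0.2838 1.8383]  K=[0.6136 0.0819; -0.1003 0.6799; 0.0237 0.0088]  nu=[2.1093, -6.3768]  x^+=[-2.3766, -2.0486, 1.5198]  P^+=[0.3376 0.0066 0.0097; 0.0066 0.4043 -0.1178; 0.0097 -0.1178 0.6394]
step 2: x^-=[-2.7109, -1.2297, 1.5440]  P^-=[0.6113 -0.0392 -0.0182; -0.0392 0.7616 -0.0586; -0.0182 -0.0586 1.0225]  S=[1.2050 -0.1567; -0.1567 1.3333]  K=[0.5225 0.0661; -0.0794 0.5512; -0.0185 0.0985]  nu=[-0.5164, 5.0832]  x^+=[-2.6446, 1.6130, 2.0542]  P^+=[0.2873 0.0066 -0.0074; 0.0066 0.3352 -0.1356; -0.0074 -0.1356 1.0086]
step 3: x^-=[-2.8546, 2.4692, 1.2746]  P^-=[0.5630 -0.0391 -0.0809; -0.0391 0.7004 0.0081; -0.0809 0.0081 1.4105]  S=[1.1594 -0.1673; -0.1673 1.3093]  K=[0.5023 0.0570; -0.0731 0.5244; -0.0794 0.1958]  nu=[6.4820, -1.6230]  x^+=[0.3091, 1.1446, 0.4423]  P^+=[0.2758 0.0077 -0.0336; 0.0077 0.3213 -0.1424; -0.0336 -0.1424 1.3478]
step 4: x^-=[0.3389, 1.1205, 0.2740]  P^-=[0.5584 -0.0459 -0.1429; -0.0459 0.6958 0.0693; -0.1429 0.0693 1.7618]  S=[1.1619 -0.1912; -0.1912 1.3376]  K=[0.5000 0.0502; -0.0700 0.5173; -0.1347 0.2743]  nu=[2.0122, -3.7397]  x^+=[1.1572, -0.9547, -1.0227]  P^+=[0.2741 0.0087 -0.0581; 0.0087 0.3184 -0.1484; -0.0581 -0.1484 1.6260]

P_post[0,1] = 0.0087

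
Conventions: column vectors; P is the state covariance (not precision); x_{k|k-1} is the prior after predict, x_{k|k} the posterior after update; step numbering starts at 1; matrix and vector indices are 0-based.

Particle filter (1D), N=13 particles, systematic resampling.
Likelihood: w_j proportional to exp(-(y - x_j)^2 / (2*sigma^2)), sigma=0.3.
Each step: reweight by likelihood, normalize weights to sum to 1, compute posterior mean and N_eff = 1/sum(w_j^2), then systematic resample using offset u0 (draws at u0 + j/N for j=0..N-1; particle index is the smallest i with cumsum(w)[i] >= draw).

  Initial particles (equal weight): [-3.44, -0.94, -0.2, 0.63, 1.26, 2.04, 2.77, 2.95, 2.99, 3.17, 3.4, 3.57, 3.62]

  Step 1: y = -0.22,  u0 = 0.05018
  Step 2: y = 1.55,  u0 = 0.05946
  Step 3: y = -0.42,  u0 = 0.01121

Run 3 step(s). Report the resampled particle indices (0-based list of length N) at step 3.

step 1: w=[0.0000, 0.0524, 0.9308, 0.0169, 0.0000, 0.0000, 0.0000, 0.0000, 0.0000, 0.0000, 0.0000, 0.0000, 0.0000]  mean=-0.2248  Neff=1.1502  idx=[1, 2, 2, 2, 2, 2, 2, 2, 2, 2, 2, 2, 2]
step 2: w=[0.0000, 0.0833, 0.0833, 0.0833, 0.0833, 0.0833, 0.0833, 0.0833, 0.0833, 0.0833, 0.0833, 0.0833, 0.0833]  mean=-0.2000  Neff=12.0000  idx=[1, 2, 3, 4, 5, 6, 7, 8, 9, 10, 10, 11, 12]
step 3: w=[0.0769, 0.0769, 0.0769, 0.0769, 0.0769, 0.0769, 0.0769, 0.0769, 0.0769, 0.0769, 0.0769, 0.0769, 0.0769]  mean=-0.2000  Neff=13.0000  idx=[0, 1, 2, 3, 4, 5, 6, 7, 8, 9, 10, 11, 12]

resampled_idx = [0, 1, 2, 3, 4, 5, 6, 7, 8, 9, 10, 11, 12]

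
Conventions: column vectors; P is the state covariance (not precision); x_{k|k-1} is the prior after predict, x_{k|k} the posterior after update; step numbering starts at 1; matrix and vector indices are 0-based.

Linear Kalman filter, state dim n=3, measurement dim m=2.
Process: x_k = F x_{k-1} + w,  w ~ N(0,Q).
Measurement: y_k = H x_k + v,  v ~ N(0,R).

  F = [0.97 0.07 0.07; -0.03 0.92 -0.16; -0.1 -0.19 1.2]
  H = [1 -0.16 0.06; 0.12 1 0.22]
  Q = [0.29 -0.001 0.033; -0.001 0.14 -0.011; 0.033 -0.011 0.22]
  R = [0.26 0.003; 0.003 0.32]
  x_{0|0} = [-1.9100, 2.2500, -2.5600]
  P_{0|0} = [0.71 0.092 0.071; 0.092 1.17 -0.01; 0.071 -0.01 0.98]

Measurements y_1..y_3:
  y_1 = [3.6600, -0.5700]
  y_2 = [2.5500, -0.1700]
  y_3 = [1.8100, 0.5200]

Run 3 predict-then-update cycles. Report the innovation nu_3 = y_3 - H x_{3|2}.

step 1: x^-=[-1.8744, 2.5369, -3.3085]  P^-=[0.9906 0.1129 0.0947; 0.1129 1.1546 -0.4222; 0.0947 -0.4222 1.6716]  S=[1.2695 0.0810; 0.0810 1.4160]  K=[0.7619 0.1348; -0.1254 0.7665; 0.2095 -0.0425]  nu=[6.1388, -2.1541]  x^+=[2.5126, 0.1158, -1.9307]  P^+=[0.2112 0.0420 -0.0995; 0.0420 0.3182 -0.3562; -0.0995 -0.3562 1.6147]
step 2: x^-=[2.3102, 0.3401, -2.5901]  P^-=[0.4869 0.0293 -0.0045; 0.0293 0.5525 -0.7818; -0.0045 -0.7818 2.7467]  S=[0.7760 0.0177; 0.0177 0.6753]  K=[0.6185 0.1123; -0.1496 0.5726; 0.3740 -0.2734]  nu=[0.4496, -0.2175]  x^+=[2.5638, 0.1483, -2.3625]  P^+=[0.1791 0.0517 -0.1610; 0.0517 0.3167 -0.6371; -0.1610 -0.6371 2.5913]
step 3: x^-=[2.3319, 0.4375, -3.1195]  P^-=[0.4517 0.0227 -0.0121; 0.0227 0.6578 -1.2874; -0.0121 -1.2874 4.2958]  S=[0.7600 -0.0038; -0.0038 0.6305]  K=[0.5892 0.1212; -0.2073 0.5971; 0.5915 -0.5416]  nu=[-0.2648, 0.4890]  x^+=[2.2352, 0.7843, -3.5409]  P^+=[0.1791 0.0711 -0.2365; 0.0711 0.3994 -0.9885; -0.2365 -0.9885 3.8425]

innov = [-0.2648, 0.4890]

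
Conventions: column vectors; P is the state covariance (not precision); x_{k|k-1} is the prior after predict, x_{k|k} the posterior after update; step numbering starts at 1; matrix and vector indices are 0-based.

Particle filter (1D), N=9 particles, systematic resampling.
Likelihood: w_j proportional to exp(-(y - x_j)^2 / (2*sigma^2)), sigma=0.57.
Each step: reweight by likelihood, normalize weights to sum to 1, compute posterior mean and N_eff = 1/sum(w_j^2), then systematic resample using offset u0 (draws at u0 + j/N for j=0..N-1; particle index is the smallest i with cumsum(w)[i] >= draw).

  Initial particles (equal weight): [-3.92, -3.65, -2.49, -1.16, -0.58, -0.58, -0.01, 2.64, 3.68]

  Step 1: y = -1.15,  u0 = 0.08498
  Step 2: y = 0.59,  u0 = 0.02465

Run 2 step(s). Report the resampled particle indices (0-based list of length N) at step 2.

step 1: w=[0.0000, 0.0000, 0.0262, 0.4146, 0.2515, 0.2515, 0.0561, 0.0000, 0.0000]  mean=-0.8386  Neff=3.3081  idx=[3, 3, 3, 3, 4, 4, 5, 5, 6]
step 2: w=[0.0082, 0.0082, 0.0082, 0.0082, 0.1109, 0.1109, 0.1109, 0.1109, 0.5238]  mean=-0.3004  Neff=3.0886  idx=[3, 4, 5, 6, 7, 8, 8, 8, 8]

resampled_idx = [3, 4, 5, 6, 7, 8, 8, 8, 8]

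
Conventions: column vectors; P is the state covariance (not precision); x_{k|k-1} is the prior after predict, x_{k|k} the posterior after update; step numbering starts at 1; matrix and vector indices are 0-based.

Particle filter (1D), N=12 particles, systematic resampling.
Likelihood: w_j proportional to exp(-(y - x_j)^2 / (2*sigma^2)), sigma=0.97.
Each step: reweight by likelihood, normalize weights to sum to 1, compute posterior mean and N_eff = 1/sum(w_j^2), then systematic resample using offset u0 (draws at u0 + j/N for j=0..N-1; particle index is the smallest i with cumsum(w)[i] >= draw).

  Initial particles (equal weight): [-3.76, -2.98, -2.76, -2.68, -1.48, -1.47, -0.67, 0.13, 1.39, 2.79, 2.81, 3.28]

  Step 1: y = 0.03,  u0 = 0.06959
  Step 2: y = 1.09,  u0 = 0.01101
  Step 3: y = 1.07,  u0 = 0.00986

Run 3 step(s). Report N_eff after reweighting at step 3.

step 1: w=[0.0002, 0.0029, 0.0057, 0.0072, 0.1055, 0.1072, 0.2731, 0.3525, 0.1326, 0.0062, 0.0058, 0.0013]  mean=-0.2726  Neff=4.1811  idx=[4, 5, 6, 6, 6, 6, 7, 7, 7, 7, 8, 8]
step 2: w=[0.0058, 0.0059, 0.0372, 0.0372, 0.0372, 0.0372, 0.1181, 0.1181, 0.1181, 0.1181, 0.1837, 0.1837]  mean=0.4553  Neff=7.7611  idx=[1, 4, 6, 6, 7, 8, 8, 9, 10, 10, 11, 11]
step 3: w=[0.0042, 0.0257, 0.0804, 0.0804, 0.0804, 0.0804, 0.0804, 0.0804, 0.1218, 0.1218, 0.1218, 0.1218]  mean=0.7168  Neff=10.1113  idx=[1, 2, 3, 4, 5, 6, 7, 8, 9, 10, 10, 11]

N_eff = 10.1113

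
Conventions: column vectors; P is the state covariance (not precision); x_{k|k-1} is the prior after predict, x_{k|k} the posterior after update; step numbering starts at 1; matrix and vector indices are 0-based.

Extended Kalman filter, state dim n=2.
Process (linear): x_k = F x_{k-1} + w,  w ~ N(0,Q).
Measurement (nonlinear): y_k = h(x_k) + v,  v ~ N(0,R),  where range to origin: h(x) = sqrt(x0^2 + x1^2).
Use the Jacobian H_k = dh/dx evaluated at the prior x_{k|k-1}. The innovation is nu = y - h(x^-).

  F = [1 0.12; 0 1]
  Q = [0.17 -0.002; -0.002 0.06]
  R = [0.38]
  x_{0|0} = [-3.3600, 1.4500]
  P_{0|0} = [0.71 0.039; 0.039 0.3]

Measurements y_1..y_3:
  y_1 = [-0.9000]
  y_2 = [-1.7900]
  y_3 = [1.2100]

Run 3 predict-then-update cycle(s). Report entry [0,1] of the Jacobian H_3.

H_jac[0,1] = -0.5013

step 1: x^-=[-3.1860, 1.4500]  P^-=[0.8937 0.0730; 0.0730 0.3600]  H_jac=[-0.9102 0.4142]  S=[1.1271]  K=[-0.6949; 0.0734]  nu=[-4.4004]  x^+=[-0.1283, 1.1272]  P^+=[0.3495 0.1305; 0.1305 0.3539]
step 2: x^-=[0.0070, 1.1272]  P^-=[0.5559 0.1709; 0.1709 0.4139]  H_jac=[0.0062 1.0000]  S=[0.7961]  K=[0.2190; 0.5213]  nu=[-2.9172]  x^+=[-0.6320, -0.3936]  P^+=[0.5177 0.0800; 0.0800 0.1976]
step 3: x^-=[-0.6792, -0.3936]  P^-=[0.7097 0.1017; 0.1017 0.2576]  H_jac=[-0.8652 -0.5013]  S=[1.0644]  K=[-0.6249; -0.2040]  nu=[0.4250]  x^+=[-0.9448, -0.4803]  P^+=[0.2941 -0.0340; -0.0340 0.2133]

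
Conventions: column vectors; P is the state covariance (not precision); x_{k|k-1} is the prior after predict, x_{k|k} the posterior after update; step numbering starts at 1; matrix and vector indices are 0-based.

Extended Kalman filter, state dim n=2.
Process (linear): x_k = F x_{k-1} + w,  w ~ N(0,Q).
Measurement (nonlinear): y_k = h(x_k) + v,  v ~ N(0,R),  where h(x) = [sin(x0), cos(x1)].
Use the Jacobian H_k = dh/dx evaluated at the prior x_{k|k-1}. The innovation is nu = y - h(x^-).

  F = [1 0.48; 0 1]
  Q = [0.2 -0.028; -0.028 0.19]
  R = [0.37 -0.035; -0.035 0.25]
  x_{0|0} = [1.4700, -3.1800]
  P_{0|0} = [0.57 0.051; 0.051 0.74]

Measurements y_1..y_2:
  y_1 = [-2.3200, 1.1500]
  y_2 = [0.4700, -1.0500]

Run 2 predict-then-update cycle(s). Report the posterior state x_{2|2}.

x_post = [-3.4728, -3.6872]

step 1: x^-=[-0.0564, -3.1800]  P^-=[0.9895 0.3782; 0.3782 0.9300]  H_jac=[0.9984 0.0000; 0.0000 -0.0384]  S=[1.3563 -0.0495; -0.0495 0.2514]  K=[0.7315 0.0863; 0.2752 -0.0879]  nu=[-2.2636, 2.1493]  x^+=[-1.5268, -3.9918]  P^+=[0.2681 0.1051; 0.1051 0.8229]
step 2: x^-=[-3.4429, -3.9918]  P^-=[0.7585 0.4721; 0.4721 1.0129]  H_jac=[-0.9549 0.0000; 0.0000 -0.7514]  S=[1.0617 0.3037; 0.3037 0.8219]  K=[-0.6248 -0.2007; -0.1786 -0.8601]  nu=[0.1732, -0.3902]  x^+=[-3.4728, -3.6872]  P^+=[0.2347 0.0377; 0.0377 0.2778]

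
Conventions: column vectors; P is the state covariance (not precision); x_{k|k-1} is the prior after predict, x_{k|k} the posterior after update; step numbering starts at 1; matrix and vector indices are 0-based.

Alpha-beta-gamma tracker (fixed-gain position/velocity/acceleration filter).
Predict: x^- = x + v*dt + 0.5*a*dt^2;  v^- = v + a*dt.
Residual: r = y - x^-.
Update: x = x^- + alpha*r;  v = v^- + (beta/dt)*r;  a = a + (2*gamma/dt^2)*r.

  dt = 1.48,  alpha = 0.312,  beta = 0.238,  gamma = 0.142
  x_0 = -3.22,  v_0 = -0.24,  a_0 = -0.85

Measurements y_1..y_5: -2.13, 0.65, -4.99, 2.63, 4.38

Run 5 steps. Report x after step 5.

step 1: x_pred=-4.5061  r=2.3761  x^+=-3.7648  v^+=-1.1159  a^+=-0.5419
step 2: x_pred=-6.0098  r=6.6598  x^+=-3.9319  v^+=-0.8470  a^+=0.3216
step 3: x_pred=-4.8333  r=-0.1567  x^+=-4.8822  v^+=-0.3962  a^+=0.3012
step 4: x_pred=-5.1387  r=7.7687  x^+=-2.7149  v^+=1.2989  a^+=1.3085
step 5: x_pred=0.6406  r=3.7394  x^+=1.8073  v^+=3.8368  a^+=1.7934

x_post = 1.8073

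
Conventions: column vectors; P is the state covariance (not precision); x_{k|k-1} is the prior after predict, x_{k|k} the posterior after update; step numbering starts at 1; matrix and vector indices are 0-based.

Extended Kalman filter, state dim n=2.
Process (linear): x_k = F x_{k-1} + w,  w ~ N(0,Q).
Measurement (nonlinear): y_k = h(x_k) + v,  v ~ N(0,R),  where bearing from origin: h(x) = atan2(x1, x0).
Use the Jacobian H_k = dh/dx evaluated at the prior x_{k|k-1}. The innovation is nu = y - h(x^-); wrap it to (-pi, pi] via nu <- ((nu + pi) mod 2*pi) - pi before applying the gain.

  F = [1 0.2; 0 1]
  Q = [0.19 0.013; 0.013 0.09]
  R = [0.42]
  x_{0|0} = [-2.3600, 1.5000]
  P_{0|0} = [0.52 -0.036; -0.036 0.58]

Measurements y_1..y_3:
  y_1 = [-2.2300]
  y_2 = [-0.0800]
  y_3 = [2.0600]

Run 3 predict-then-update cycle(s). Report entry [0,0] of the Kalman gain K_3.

K[0,0] = -0.6798

step 1: x^-=[-2.0600, 1.5000]  P^-=[0.7188 0.0930; 0.0930 0.6700]  H_jac=[-0.2310 -0.3172]  S=[0.5394]  K=[-0.3625; -0.4339]  nu=[1.5410]  x^+=[-2.6186, 0.8314]  P^+=[0.6479 0.0082; 0.0082 0.5685]
step 2: x^-=[-2.4523, 0.8314]  P^-=[0.8639 0.1349; 0.1349 0.6585]  H_jac=[-0.1240 -0.3657]  S=[0.5336]  K=[-0.2932; -0.4827]  nu=[-2.8947]  x^+=[-1.6036, 2.2286]  P^+=[0.8180 0.0593; 0.0593 0.5342]
step 3: x^-=[-1.1579, 2.2286]  P^-=[1.0532 0.1792; 0.1792 0.6242]  H_jac=[-0.3533 -0.1836]  S=[0.5958]  K=[-0.6798; -0.2986]  nu=[0.0100]  x^+=[-1.1647, 2.2256]  P^+=[0.7778 0.0582; 0.0582 0.5710]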